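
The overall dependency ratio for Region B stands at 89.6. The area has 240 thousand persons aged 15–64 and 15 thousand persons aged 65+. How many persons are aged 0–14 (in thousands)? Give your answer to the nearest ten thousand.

Total dependency ratio = (youth + elderly) / working-age × 100
89.6 = (Y + 15) / 240 × 100
⇒ 200

Aged 0–14: 200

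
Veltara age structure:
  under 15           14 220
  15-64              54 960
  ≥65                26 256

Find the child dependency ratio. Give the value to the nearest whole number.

Youth dependency ratio: 26

Youth dependency ratio = 14 220 / 54 960 × 100 = 26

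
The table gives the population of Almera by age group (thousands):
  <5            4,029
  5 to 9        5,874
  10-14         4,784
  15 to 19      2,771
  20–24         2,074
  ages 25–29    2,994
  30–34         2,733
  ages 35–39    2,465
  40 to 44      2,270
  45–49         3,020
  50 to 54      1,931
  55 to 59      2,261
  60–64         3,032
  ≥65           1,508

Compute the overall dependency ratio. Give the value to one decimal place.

Total dependency ratio: 63.4

0–14: 4,029 + 5,874 + 4,784 = 14,687
15–64: 2,771 + 2,074 + 2,994 + 2,733 + 2,465 + 2,270 + 3,020 + 1,931 + 2,261 + 3,032 = 25,551
65+: 1,508
Total dependency ratio = (14,687 + 1,508) / 25,551 × 100 = 16,195 / 25,551 × 100 = 63.4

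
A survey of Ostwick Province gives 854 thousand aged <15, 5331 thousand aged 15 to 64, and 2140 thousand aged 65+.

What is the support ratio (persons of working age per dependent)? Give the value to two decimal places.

Support ratio = 5331 / (854 + 2140) = 5331 / 2994 = 1.78

Support ratio: 1.78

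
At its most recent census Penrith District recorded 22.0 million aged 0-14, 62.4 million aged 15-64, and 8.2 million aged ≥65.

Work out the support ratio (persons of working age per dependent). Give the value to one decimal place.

Support ratio = 62.4 / (22.0 + 8.2) = 62.4 / 30.2 = 2.1

Support ratio: 2.1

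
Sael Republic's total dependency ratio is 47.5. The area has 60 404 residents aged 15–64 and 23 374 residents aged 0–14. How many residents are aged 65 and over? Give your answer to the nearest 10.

Aged 65 and over: 5 320

Total dependency ratio = (youth + elderly) / working-age × 100
47.5 = (23 374 + E) / 60 404 × 100
⇒ 5 320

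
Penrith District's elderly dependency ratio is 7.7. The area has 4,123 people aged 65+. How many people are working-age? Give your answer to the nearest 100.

Old-age dependency ratio = elderly / working-age × 100
7.7 = 4,123 / W × 100
⇒ 53,500

Working-age: 53,500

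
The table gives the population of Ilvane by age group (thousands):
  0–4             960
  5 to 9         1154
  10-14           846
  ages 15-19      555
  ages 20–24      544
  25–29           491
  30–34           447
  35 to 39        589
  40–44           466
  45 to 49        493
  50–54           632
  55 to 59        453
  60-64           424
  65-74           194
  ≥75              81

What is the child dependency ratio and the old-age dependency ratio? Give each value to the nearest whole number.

0–14: 960 + 1154 + 846 = 2960
15–64: 555 + 544 + 491 + 447 + 589 + 466 + 493 + 632 + 453 + 424 = 5094
65+: 194 + 81 = 275
Youth dependency ratio = 2960 / 5094 × 100 = 58
Old-age dependency ratio = 275 / 5094 × 100 = 5

Youth dependency ratio: 58
Old-age dependency ratio: 5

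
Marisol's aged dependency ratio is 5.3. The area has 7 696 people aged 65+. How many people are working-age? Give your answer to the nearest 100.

Old-age dependency ratio = elderly / working-age × 100
5.3 = 7 696 / W × 100
⇒ 145 200

Working-age: 145 200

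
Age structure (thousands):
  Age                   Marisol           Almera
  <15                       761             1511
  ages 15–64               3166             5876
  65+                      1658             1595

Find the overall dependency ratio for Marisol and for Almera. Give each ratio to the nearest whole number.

Marisol: 76
Almera: 53

Marisol: (761 + 1658) / 3166 × 100 = 2419 / 3166 × 100 = 76
Almera: (1511 + 1595) / 5876 × 100 = 3106 / 5876 × 100 = 53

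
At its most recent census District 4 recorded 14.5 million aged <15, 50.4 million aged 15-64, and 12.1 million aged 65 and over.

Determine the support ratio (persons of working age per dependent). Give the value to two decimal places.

Support ratio = 50.4 / (14.5 + 12.1) = 50.4 / 26.6 = 1.89

Support ratio: 1.89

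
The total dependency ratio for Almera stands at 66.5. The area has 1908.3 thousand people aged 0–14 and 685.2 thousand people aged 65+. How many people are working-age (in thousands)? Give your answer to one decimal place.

Working-age: 3900.0

Total dependency ratio = (youth + elderly) / working-age × 100
66.5 = (1908.3 + 685.2) / W × 100
⇒ 3900.0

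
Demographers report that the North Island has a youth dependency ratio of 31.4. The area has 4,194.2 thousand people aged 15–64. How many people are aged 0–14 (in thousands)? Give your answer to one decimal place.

Youth dependency ratio = youth / working-age × 100
31.4 = Y / 4,194.2 × 100
⇒ 1,317.0

Aged 0–14: 1,317.0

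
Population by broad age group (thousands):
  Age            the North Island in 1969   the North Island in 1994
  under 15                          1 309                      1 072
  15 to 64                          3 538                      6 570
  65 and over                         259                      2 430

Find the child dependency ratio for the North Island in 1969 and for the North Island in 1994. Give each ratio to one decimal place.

the North Island in 1969: 37.0
the North Island in 1994: 16.3

the North Island in 1969: 1 309 / 3 538 × 100 = 37.0
the North Island in 1994: 1 072 / 6 570 × 100 = 16.3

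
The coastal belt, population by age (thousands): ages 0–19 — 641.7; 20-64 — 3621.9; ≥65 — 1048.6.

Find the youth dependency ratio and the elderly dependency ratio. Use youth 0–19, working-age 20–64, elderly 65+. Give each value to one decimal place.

Youth dependency ratio = 641.7 / 3621.9 × 100 = 17.7
Old-age dependency ratio = 1048.6 / 3621.9 × 100 = 29.0

Youth dependency ratio: 17.7
Old-age dependency ratio: 29.0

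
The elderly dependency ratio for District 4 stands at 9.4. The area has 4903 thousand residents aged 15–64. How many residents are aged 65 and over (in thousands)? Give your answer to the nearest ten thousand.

Aged 65 and over: 460

Old-age dependency ratio = elderly / working-age × 100
9.4 = E / 4903 × 100
⇒ 460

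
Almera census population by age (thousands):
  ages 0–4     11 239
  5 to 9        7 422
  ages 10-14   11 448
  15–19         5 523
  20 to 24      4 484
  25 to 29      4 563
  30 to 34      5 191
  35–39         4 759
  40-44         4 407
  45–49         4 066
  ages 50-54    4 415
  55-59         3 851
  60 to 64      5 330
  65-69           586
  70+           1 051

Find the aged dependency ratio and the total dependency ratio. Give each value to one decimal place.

Old-age dependency ratio: 3.5
Total dependency ratio: 68.1

0–14: 11 239 + 7 422 + 11 448 = 30 109
15–64: 5 523 + 4 484 + 4 563 + 5 191 + 4 759 + 4 407 + 4 066 + 4 415 + 3 851 + 5 330 = 46 589
65+: 586 + 1 051 = 1 637
Old-age dependency ratio = 1 637 / 46 589 × 100 = 3.5
Total dependency ratio = (30 109 + 1 637) / 46 589 × 100 = 31 746 / 46 589 × 100 = 68.1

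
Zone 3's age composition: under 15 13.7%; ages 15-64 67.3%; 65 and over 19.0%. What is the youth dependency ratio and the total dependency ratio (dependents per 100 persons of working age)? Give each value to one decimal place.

Youth dependency ratio = 13.7 / 67.3 × 100 = 20.4
Total dependency ratio = (13.7 + 19.0) / 67.3 × 100 = 32.7 / 67.3 × 100 = 48.6

Youth dependency ratio: 20.4
Total dependency ratio: 48.6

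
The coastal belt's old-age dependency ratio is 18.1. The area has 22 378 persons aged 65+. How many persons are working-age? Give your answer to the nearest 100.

Working-age: 123 600

Old-age dependency ratio = elderly / working-age × 100
18.1 = 22 378 / W × 100
⇒ 123 600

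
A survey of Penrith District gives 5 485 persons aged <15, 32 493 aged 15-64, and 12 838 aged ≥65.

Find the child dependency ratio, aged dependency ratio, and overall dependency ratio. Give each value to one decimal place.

Youth dependency ratio = 5 485 / 32 493 × 100 = 16.9
Old-age dependency ratio = 12 838 / 32 493 × 100 = 39.5
Total dependency ratio = (5 485 + 12 838) / 32 493 × 100 = 18 323 / 32 493 × 100 = 56.4

Youth dependency ratio: 16.9
Old-age dependency ratio: 39.5
Total dependency ratio: 56.4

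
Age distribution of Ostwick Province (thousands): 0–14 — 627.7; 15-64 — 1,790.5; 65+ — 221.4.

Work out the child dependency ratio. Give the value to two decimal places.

Youth dependency ratio: 35.06

Youth dependency ratio = 627.7 / 1,790.5 × 100 = 35.06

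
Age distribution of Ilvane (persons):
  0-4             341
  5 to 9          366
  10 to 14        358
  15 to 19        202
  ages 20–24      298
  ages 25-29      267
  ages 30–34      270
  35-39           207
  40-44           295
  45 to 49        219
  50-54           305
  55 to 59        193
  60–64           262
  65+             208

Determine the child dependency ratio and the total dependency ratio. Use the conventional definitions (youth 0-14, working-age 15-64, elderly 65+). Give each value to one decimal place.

0–14: 341 + 366 + 358 = 1 065
15–64: 202 + 298 + 267 + 270 + 207 + 295 + 219 + 305 + 193 + 262 = 2 518
65+: 208
Youth dependency ratio = 1 065 / 2 518 × 100 = 42.3
Total dependency ratio = (1 065 + 208) / 2 518 × 100 = 1 273 / 2 518 × 100 = 50.6

Youth dependency ratio: 42.3
Total dependency ratio: 50.6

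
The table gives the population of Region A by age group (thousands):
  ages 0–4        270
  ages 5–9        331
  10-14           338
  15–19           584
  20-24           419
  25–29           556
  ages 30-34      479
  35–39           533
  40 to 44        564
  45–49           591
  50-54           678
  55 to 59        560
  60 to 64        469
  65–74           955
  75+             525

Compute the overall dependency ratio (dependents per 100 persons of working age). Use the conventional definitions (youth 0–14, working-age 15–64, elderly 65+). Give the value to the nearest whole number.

0–14: 270 + 331 + 338 = 939
15–64: 584 + 419 + 556 + 479 + 533 + 564 + 591 + 678 + 560 + 469 = 5,433
65+: 955 + 525 = 1,480
Total dependency ratio = (939 + 1,480) / 5,433 × 100 = 2,419 / 5,433 × 100 = 45

Total dependency ratio: 45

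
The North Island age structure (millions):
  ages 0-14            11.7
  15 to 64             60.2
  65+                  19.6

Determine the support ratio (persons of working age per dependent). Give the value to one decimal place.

Support ratio: 1.9

Support ratio = 60.2 / (11.7 + 19.6) = 60.2 / 31.3 = 1.9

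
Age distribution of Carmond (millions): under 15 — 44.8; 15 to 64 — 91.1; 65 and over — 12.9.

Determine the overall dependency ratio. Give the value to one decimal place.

Total dependency ratio = (44.8 + 12.9) / 91.1 × 100 = 57.7 / 91.1 × 100 = 63.3

Total dependency ratio: 63.3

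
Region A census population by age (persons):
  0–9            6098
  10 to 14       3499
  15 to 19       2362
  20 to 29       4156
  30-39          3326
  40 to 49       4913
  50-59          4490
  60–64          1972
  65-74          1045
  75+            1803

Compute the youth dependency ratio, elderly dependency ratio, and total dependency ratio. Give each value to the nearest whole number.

0–14: 6098 + 3499 = 9597
15–64: 2362 + 4156 + 3326 + 4913 + 4490 + 1972 = 21219
65+: 1045 + 1803 = 2848
Youth dependency ratio = 9597 / 21219 × 100 = 45
Old-age dependency ratio = 2848 / 21219 × 100 = 13
Total dependency ratio = (9597 + 2848) / 21219 × 100 = 12445 / 21219 × 100 = 59

Youth dependency ratio: 45
Old-age dependency ratio: 13
Total dependency ratio: 59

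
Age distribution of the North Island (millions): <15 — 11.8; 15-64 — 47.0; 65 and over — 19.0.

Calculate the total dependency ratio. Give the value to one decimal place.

Total dependency ratio = (11.8 + 19.0) / 47.0 × 100 = 30.8 / 47.0 × 100 = 65.5

Total dependency ratio: 65.5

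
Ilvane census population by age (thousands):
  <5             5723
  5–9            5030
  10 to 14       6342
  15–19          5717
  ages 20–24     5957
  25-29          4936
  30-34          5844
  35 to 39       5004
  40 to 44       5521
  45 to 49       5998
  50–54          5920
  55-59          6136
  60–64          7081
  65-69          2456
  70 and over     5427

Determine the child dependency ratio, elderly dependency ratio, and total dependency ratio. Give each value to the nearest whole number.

0–14: 5723 + 5030 + 6342 = 17095
15–64: 5717 + 5957 + 4936 + 5844 + 5004 + 5521 + 5998 + 5920 + 6136 + 7081 = 58114
65+: 2456 + 5427 = 7883
Youth dependency ratio = 17095 / 58114 × 100 = 29
Old-age dependency ratio = 7883 / 58114 × 100 = 14
Total dependency ratio = (17095 + 7883) / 58114 × 100 = 24978 / 58114 × 100 = 43

Youth dependency ratio: 29
Old-age dependency ratio: 14
Total dependency ratio: 43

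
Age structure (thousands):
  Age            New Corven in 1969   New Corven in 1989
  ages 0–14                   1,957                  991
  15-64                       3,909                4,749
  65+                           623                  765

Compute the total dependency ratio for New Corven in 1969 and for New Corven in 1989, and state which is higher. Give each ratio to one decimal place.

New Corven in 1969: (1,957 + 623) / 3,909 × 100 = 2,580 / 3,909 × 100 = 66.0
New Corven in 1989: (991 + 765) / 4,749 × 100 = 1,756 / 4,749 × 100 = 37.0

New Corven in 1969: 66.0
New Corven in 1989: 37.0
Higher: New Corven in 1969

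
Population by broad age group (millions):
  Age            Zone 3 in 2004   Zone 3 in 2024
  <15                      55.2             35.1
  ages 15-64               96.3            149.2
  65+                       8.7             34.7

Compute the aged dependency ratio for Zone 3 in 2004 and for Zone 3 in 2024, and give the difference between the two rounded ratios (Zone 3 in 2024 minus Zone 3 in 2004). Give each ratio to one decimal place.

Zone 3 in 2004: 9.0
Zone 3 in 2024: 23.3
Difference: +14.3

Zone 3 in 2004: 8.7 / 96.3 × 100 = 9.0
Zone 3 in 2024: 34.7 / 149.2 × 100 = 23.3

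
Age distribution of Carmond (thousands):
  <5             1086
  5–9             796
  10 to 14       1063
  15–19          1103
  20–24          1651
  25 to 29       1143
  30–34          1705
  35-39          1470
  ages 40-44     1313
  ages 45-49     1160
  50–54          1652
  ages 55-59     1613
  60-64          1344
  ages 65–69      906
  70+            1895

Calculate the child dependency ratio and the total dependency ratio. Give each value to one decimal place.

Youth dependency ratio: 20.8
Total dependency ratio: 40.6

0–14: 1086 + 796 + 1063 = 2945
15–64: 1103 + 1651 + 1143 + 1705 + 1470 + 1313 + 1160 + 1652 + 1613 + 1344 = 14154
65+: 906 + 1895 = 2801
Youth dependency ratio = 2945 / 14154 × 100 = 20.8
Total dependency ratio = (2945 + 2801) / 14154 × 100 = 5746 / 14154 × 100 = 40.6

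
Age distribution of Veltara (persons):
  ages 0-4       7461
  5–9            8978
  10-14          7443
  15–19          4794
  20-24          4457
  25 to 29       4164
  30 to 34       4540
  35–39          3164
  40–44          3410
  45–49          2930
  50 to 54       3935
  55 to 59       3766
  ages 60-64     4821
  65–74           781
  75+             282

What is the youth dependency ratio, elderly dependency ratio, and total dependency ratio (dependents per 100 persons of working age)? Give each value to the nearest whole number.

Youth dependency ratio: 60
Old-age dependency ratio: 3
Total dependency ratio: 62

0–14: 7461 + 8978 + 7443 = 23882
15–64: 4794 + 4457 + 4164 + 4540 + 3164 + 3410 + 2930 + 3935 + 3766 + 4821 = 39981
65+: 781 + 282 = 1063
Youth dependency ratio = 23882 / 39981 × 100 = 60
Old-age dependency ratio = 1063 / 39981 × 100 = 3
Total dependency ratio = (23882 + 1063) / 39981 × 100 = 24945 / 39981 × 100 = 62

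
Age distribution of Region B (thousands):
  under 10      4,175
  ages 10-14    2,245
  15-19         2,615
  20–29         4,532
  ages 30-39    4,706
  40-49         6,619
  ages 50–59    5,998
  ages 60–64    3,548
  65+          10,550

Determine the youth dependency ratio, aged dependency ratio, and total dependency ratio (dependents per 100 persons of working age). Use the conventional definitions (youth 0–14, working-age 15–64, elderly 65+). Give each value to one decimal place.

0–14: 4,175 + 2,245 = 6,420
15–64: 2,615 + 4,532 + 4,706 + 6,619 + 5,998 + 3,548 = 28,018
65+: 10,550
Youth dependency ratio = 6,420 / 28,018 × 100 = 22.9
Old-age dependency ratio = 10,550 / 28,018 × 100 = 37.7
Total dependency ratio = (6,420 + 10,550) / 28,018 × 100 = 16,970 / 28,018 × 100 = 60.6

Youth dependency ratio: 22.9
Old-age dependency ratio: 37.7
Total dependency ratio: 60.6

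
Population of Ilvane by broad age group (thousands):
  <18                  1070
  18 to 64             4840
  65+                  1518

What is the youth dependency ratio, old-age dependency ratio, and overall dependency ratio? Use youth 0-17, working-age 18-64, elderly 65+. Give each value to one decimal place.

Youth dependency ratio: 22.1
Old-age dependency ratio: 31.4
Total dependency ratio: 53.5

Youth dependency ratio = 1070 / 4840 × 100 = 22.1
Old-age dependency ratio = 1518 / 4840 × 100 = 31.4
Total dependency ratio = (1070 + 1518) / 4840 × 100 = 2588 / 4840 × 100 = 53.5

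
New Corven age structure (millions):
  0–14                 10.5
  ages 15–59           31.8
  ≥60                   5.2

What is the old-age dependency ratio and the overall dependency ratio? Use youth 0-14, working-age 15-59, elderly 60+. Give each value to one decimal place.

Old-age dependency ratio: 16.4
Total dependency ratio: 49.4

Old-age dependency ratio = 5.2 / 31.8 × 100 = 16.4
Total dependency ratio = (10.5 + 5.2) / 31.8 × 100 = 15.7 / 31.8 × 100 = 49.4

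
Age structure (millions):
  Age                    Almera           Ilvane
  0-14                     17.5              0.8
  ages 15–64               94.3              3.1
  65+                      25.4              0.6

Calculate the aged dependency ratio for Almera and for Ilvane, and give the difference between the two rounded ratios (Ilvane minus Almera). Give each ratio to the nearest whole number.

Almera: 27
Ilvane: 19
Difference: -8

Almera: 25.4 / 94.3 × 100 = 27
Ilvane: 0.6 / 3.1 × 100 = 19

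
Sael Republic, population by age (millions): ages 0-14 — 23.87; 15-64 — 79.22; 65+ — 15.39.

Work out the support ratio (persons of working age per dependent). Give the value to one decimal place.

Support ratio: 2.0

Support ratio = 79.22 / (23.87 + 15.39) = 79.22 / 39.26 = 2.0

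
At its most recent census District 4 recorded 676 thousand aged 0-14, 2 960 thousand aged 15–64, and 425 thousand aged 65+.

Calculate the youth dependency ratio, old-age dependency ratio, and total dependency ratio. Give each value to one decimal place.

Youth dependency ratio = 676 / 2 960 × 100 = 22.8
Old-age dependency ratio = 425 / 2 960 × 100 = 14.4
Total dependency ratio = (676 + 425) / 2 960 × 100 = 1 101 / 2 960 × 100 = 37.2

Youth dependency ratio: 22.8
Old-age dependency ratio: 14.4
Total dependency ratio: 37.2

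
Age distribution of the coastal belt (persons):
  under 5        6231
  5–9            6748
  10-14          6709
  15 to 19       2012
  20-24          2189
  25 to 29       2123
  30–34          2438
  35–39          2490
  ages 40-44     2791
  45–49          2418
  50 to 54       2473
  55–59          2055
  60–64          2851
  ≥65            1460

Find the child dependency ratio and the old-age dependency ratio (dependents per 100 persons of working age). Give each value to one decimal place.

Youth dependency ratio: 82.6
Old-age dependency ratio: 6.1

0–14: 6231 + 6748 + 6709 = 19688
15–64: 2012 + 2189 + 2123 + 2438 + 2490 + 2791 + 2418 + 2473 + 2055 + 2851 = 23840
65+: 1460
Youth dependency ratio = 19688 / 23840 × 100 = 82.6
Old-age dependency ratio = 1460 / 23840 × 100 = 6.1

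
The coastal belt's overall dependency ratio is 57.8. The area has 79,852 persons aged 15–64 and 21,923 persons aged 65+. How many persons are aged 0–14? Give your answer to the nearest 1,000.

Total dependency ratio = (youth + elderly) / working-age × 100
57.8 = (Y + 21,923) / 79,852 × 100
⇒ 24,000

Aged 0–14: 24,000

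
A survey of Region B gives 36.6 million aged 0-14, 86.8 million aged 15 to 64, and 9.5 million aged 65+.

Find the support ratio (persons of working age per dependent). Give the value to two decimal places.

Support ratio = 86.8 / (36.6 + 9.5) = 86.8 / 46.1 = 1.88

Support ratio: 1.88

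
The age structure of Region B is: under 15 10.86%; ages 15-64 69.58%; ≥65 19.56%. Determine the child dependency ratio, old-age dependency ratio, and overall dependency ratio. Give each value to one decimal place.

Youth dependency ratio: 15.6
Old-age dependency ratio: 28.1
Total dependency ratio: 43.7

Youth dependency ratio = 10.86 / 69.58 × 100 = 15.6
Old-age dependency ratio = 19.56 / 69.58 × 100 = 28.1
Total dependency ratio = (10.86 + 19.56) / 69.58 × 100 = 30.42 / 69.58 × 100 = 43.7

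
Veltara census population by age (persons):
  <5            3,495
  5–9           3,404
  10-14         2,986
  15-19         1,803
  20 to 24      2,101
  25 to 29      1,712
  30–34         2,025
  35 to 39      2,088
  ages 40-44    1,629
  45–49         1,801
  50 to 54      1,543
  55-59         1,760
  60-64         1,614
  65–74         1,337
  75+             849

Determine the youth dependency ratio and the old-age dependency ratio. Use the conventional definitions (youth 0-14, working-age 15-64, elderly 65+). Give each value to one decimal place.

0–14: 3,495 + 3,404 + 2,986 = 9,885
15–64: 1,803 + 2,101 + 1,712 + 2,025 + 2,088 + 1,629 + 1,801 + 1,543 + 1,760 + 1,614 = 18,076
65+: 1,337 + 849 = 2,186
Youth dependency ratio = 9,885 / 18,076 × 100 = 54.7
Old-age dependency ratio = 2,186 / 18,076 × 100 = 12.1

Youth dependency ratio: 54.7
Old-age dependency ratio: 12.1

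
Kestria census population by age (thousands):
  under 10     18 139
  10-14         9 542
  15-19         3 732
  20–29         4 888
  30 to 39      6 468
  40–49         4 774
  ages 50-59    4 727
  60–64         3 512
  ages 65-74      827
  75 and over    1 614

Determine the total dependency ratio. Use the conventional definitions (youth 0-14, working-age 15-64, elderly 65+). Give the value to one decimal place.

Total dependency ratio: 107.2

0–14: 18 139 + 9 542 = 27 681
15–64: 3 732 + 4 888 + 6 468 + 4 774 + 4 727 + 3 512 = 28 101
65+: 827 + 1 614 = 2 441
Total dependency ratio = (27 681 + 2 441) / 28 101 × 100 = 30 122 / 28 101 × 100 = 107.2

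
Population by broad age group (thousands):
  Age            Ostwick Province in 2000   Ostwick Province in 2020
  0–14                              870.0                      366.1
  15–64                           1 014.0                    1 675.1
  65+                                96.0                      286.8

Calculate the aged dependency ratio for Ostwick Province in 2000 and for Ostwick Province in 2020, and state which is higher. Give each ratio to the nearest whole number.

Ostwick Province in 2000: 9
Ostwick Province in 2020: 17
Higher: Ostwick Province in 2020

Ostwick Province in 2000: 96.0 / 1 014.0 × 100 = 9
Ostwick Province in 2020: 286.8 / 1 675.1 × 100 = 17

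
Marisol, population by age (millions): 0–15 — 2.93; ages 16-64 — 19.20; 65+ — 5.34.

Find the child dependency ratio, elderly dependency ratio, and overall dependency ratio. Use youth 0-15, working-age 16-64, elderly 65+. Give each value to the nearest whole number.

Youth dependency ratio: 15
Old-age dependency ratio: 28
Total dependency ratio: 43

Youth dependency ratio = 2.93 / 19.20 × 100 = 15
Old-age dependency ratio = 5.34 / 19.20 × 100 = 28
Total dependency ratio = (2.93 + 5.34) / 19.20 × 100 = 8.27 / 19.20 × 100 = 43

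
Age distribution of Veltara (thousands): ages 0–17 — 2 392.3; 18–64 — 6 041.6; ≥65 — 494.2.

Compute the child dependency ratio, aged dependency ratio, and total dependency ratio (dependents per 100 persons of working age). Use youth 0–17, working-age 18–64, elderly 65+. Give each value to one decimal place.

Youth dependency ratio: 39.6
Old-age dependency ratio: 8.2
Total dependency ratio: 47.8

Youth dependency ratio = 2 392.3 / 6 041.6 × 100 = 39.6
Old-age dependency ratio = 494.2 / 6 041.6 × 100 = 8.2
Total dependency ratio = (2 392.3 + 494.2) / 6 041.6 × 100 = 2 886.5 / 6 041.6 × 100 = 47.8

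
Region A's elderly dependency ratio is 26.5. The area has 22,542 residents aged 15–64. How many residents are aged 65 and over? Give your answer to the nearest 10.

Old-age dependency ratio = elderly / working-age × 100
26.5 = E / 22,542 × 100
⇒ 5,970

Aged 65 and over: 5,970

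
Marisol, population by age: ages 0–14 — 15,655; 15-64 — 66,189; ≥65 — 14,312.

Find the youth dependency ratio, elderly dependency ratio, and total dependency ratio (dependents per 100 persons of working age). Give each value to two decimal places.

Youth dependency ratio = 15,655 / 66,189 × 100 = 23.65
Old-age dependency ratio = 14,312 / 66,189 × 100 = 21.62
Total dependency ratio = (15,655 + 14,312) / 66,189 × 100 = 29,967 / 66,189 × 100 = 45.27

Youth dependency ratio: 23.65
Old-age dependency ratio: 21.62
Total dependency ratio: 45.27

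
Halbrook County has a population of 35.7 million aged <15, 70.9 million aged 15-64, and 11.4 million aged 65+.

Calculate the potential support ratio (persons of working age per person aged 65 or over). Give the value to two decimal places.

Potential support ratio: 6.22

Potential support ratio = 70.9 / 11.4 = 6.22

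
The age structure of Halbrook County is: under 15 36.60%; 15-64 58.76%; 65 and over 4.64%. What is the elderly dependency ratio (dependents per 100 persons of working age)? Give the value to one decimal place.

Old-age dependency ratio: 7.9

Old-age dependency ratio = 4.64 / 58.76 × 100 = 7.9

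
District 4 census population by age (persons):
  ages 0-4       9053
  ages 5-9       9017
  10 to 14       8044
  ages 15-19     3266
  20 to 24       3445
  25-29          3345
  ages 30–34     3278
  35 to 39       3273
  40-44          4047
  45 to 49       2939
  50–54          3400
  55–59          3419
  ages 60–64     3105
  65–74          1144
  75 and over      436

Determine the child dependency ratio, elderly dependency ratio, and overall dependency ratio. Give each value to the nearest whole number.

Youth dependency ratio: 78
Old-age dependency ratio: 5
Total dependency ratio: 83

0–14: 9053 + 9017 + 8044 = 26114
15–64: 3266 + 3445 + 3345 + 3278 + 3273 + 4047 + 2939 + 3400 + 3419 + 3105 = 33517
65+: 1144 + 436 = 1580
Youth dependency ratio = 26114 / 33517 × 100 = 78
Old-age dependency ratio = 1580 / 33517 × 100 = 5
Total dependency ratio = (26114 + 1580) / 33517 × 100 = 27694 / 33517 × 100 = 83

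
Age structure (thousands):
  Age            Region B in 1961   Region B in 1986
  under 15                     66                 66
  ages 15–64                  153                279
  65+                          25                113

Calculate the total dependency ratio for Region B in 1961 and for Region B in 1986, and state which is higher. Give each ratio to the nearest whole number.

Region B in 1961: 59
Region B in 1986: 64
Higher: Region B in 1986

Region B in 1961: (66 + 25) / 153 × 100 = 91 / 153 × 100 = 59
Region B in 1986: (66 + 113) / 279 × 100 = 179 / 279 × 100 = 64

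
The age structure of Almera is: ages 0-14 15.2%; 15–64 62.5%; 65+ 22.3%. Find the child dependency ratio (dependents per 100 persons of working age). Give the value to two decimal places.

Youth dependency ratio: 24.32

Youth dependency ratio = 15.2 / 62.5 × 100 = 24.32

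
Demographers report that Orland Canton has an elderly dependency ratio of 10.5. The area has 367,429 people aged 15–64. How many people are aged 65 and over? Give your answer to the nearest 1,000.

Aged 65 and over: 39,000

Old-age dependency ratio = elderly / working-age × 100
10.5 = E / 367,429 × 100
⇒ 39,000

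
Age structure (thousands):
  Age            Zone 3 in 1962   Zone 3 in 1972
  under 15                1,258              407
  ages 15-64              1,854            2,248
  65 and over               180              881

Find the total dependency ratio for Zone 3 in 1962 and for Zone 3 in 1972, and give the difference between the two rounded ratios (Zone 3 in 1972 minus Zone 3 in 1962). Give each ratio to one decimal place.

Zone 3 in 1962: 77.6
Zone 3 in 1972: 57.3
Difference: -20.3

Zone 3 in 1962: (1,258 + 180) / 1,854 × 100 = 1,438 / 1,854 × 100 = 77.6
Zone 3 in 1972: (407 + 881) / 2,248 × 100 = 1,288 / 2,248 × 100 = 57.3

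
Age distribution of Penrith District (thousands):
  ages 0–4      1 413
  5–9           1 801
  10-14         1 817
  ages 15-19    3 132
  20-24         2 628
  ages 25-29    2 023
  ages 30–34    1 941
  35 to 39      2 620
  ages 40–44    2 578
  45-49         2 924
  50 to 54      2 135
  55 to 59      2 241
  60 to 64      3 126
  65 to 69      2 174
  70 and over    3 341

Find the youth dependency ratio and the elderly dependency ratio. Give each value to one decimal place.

0–14: 1 413 + 1 801 + 1 817 = 5 031
15–64: 3 132 + 2 628 + 2 023 + 1 941 + 2 620 + 2 578 + 2 924 + 2 135 + 2 241 + 3 126 = 25 348
65+: 2 174 + 3 341 = 5 515
Youth dependency ratio = 5 031 / 25 348 × 100 = 19.8
Old-age dependency ratio = 5 515 / 25 348 × 100 = 21.8

Youth dependency ratio: 19.8
Old-age dependency ratio: 21.8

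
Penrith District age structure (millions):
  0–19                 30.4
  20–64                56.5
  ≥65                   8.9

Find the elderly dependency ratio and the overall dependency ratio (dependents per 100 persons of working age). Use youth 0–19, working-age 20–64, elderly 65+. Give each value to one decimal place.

Old-age dependency ratio = 8.9 / 56.5 × 100 = 15.8
Total dependency ratio = (30.4 + 8.9) / 56.5 × 100 = 39.3 / 56.5 × 100 = 69.6

Old-age dependency ratio: 15.8
Total dependency ratio: 69.6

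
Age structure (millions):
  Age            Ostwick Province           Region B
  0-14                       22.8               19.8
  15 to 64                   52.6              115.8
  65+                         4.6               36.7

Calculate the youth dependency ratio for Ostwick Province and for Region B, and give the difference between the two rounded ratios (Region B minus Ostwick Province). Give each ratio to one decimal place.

Ostwick Province: 22.8 / 52.6 × 100 = 43.3
Region B: 19.8 / 115.8 × 100 = 17.1

Ostwick Province: 43.3
Region B: 17.1
Difference: -26.2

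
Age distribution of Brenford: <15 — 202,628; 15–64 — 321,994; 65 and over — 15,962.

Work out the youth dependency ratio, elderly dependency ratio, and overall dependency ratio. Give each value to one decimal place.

Youth dependency ratio = 202,628 / 321,994 × 100 = 62.9
Old-age dependency ratio = 15,962 / 321,994 × 100 = 5.0
Total dependency ratio = (202,628 + 15,962) / 321,994 × 100 = 218,590 / 321,994 × 100 = 67.9

Youth dependency ratio: 62.9
Old-age dependency ratio: 5.0
Total dependency ratio: 67.9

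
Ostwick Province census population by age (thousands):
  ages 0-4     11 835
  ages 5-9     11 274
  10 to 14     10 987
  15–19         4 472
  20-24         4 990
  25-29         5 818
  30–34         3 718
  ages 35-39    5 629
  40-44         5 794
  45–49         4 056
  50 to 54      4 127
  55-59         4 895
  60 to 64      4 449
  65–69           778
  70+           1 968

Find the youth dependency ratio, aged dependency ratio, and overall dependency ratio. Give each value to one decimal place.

Youth dependency ratio: 71.1
Old-age dependency ratio: 5.7
Total dependency ratio: 76.8

0–14: 11 835 + 11 274 + 10 987 = 34 096
15–64: 4 472 + 4 990 + 5 818 + 3 718 + 5 629 + 5 794 + 4 056 + 4 127 + 4 895 + 4 449 = 47 948
65+: 778 + 1 968 = 2 746
Youth dependency ratio = 34 096 / 47 948 × 100 = 71.1
Old-age dependency ratio = 2 746 / 47 948 × 100 = 5.7
Total dependency ratio = (34 096 + 2 746) / 47 948 × 100 = 36 842 / 47 948 × 100 = 76.8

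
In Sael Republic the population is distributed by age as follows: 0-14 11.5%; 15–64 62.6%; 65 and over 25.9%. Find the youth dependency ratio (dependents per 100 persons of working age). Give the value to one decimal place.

Youth dependency ratio: 18.4

Youth dependency ratio = 11.5 / 62.6 × 100 = 18.4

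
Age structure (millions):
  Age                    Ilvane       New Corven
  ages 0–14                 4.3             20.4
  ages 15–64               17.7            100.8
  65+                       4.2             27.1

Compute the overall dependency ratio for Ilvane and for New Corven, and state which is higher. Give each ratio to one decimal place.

Ilvane: 48.0
New Corven: 47.1
Higher: Ilvane

Ilvane: (4.3 + 4.2) / 17.7 × 100 = 8.5 / 17.7 × 100 = 48.0
New Corven: (20.4 + 27.1) / 100.8 × 100 = 47.5 / 100.8 × 100 = 47.1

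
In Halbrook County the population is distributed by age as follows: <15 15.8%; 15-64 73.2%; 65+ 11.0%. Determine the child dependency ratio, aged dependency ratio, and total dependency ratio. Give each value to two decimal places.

Youth dependency ratio: 21.58
Old-age dependency ratio: 15.03
Total dependency ratio: 36.61

Youth dependency ratio = 15.8 / 73.2 × 100 = 21.58
Old-age dependency ratio = 11.0 / 73.2 × 100 = 15.03
Total dependency ratio = (15.8 + 11.0) / 73.2 × 100 = 26.8 / 73.2 × 100 = 36.61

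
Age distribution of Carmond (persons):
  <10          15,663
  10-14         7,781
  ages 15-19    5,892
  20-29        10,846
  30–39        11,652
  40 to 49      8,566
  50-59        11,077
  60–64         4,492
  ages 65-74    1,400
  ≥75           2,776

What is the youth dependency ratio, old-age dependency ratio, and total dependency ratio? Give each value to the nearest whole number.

0–14: 15,663 + 7,781 = 23,444
15–64: 5,892 + 10,846 + 11,652 + 8,566 + 11,077 + 4,492 = 52,525
65+: 1,400 + 2,776 = 4,176
Youth dependency ratio = 23,444 / 52,525 × 100 = 45
Old-age dependency ratio = 4,176 / 52,525 × 100 = 8
Total dependency ratio = (23,444 + 4,176) / 52,525 × 100 = 27,620 / 52,525 × 100 = 53

Youth dependency ratio: 45
Old-age dependency ratio: 8
Total dependency ratio: 53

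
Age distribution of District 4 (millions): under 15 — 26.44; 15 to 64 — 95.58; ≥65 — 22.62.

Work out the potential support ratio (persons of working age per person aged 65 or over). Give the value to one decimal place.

Potential support ratio = 95.58 / 22.62 = 4.2

Potential support ratio: 4.2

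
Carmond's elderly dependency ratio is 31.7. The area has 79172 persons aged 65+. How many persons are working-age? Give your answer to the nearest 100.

Working-age: 249800

Old-age dependency ratio = elderly / working-age × 100
31.7 = 79172 / W × 100
⇒ 249800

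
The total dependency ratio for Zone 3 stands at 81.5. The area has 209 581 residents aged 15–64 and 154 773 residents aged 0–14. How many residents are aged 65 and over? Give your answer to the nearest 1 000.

Total dependency ratio = (youth + elderly) / working-age × 100
81.5 = (154 773 + E) / 209 581 × 100
⇒ 16 000

Aged 65 and over: 16 000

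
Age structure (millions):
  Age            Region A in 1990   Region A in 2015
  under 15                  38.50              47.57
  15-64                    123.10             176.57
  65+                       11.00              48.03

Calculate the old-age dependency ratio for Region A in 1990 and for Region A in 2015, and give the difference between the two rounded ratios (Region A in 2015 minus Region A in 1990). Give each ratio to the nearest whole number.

Region A in 1990: 11.00 / 123.10 × 100 = 9
Region A in 2015: 48.03 / 176.57 × 100 = 27

Region A in 1990: 9
Region A in 2015: 27
Difference: +18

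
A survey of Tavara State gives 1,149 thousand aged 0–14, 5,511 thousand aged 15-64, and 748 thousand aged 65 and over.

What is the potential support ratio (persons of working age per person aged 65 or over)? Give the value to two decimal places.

Potential support ratio = 5,511 / 748 = 7.37

Potential support ratio: 7.37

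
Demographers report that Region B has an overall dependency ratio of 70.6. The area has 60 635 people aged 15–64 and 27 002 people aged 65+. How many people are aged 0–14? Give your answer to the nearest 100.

Total dependency ratio = (youth + elderly) / working-age × 100
70.6 = (Y + 27 002) / 60 635 × 100
⇒ 15 800

Aged 0–14: 15 800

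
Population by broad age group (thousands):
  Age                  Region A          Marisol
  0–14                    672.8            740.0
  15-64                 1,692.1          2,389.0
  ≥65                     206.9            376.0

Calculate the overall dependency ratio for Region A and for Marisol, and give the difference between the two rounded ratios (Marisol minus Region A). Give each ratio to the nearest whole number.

Region A: (672.8 + 206.9) / 1,692.1 × 100 = 879.7 / 1,692.1 × 100 = 52
Marisol: (740.0 + 376.0) / 2,389.0 × 100 = 1,116.0 / 2,389.0 × 100 = 47

Region A: 52
Marisol: 47
Difference: -5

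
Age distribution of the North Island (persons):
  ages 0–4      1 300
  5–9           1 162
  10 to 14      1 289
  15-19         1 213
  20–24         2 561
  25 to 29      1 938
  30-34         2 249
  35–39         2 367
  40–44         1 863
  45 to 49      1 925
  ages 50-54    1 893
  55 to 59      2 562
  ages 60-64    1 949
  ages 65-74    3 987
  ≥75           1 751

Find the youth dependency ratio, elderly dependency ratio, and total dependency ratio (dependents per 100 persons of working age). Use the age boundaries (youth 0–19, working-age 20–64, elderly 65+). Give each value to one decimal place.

Youth dependency ratio: 25.7
Old-age dependency ratio: 29.7
Total dependency ratio: 55.4

0–19: 1 300 + 1 162 + 1 289 + 1 213 = 4 964
20–64: 2 561 + 1 938 + 2 249 + 2 367 + 1 863 + 1 925 + 1 893 + 2 562 + 1 949 = 19 307
65+: 3 987 + 1 751 = 5 738
Youth dependency ratio = 4 964 / 19 307 × 100 = 25.7
Old-age dependency ratio = 5 738 / 19 307 × 100 = 29.7
Total dependency ratio = (4 964 + 5 738) / 19 307 × 100 = 10 702 / 19 307 × 100 = 55.4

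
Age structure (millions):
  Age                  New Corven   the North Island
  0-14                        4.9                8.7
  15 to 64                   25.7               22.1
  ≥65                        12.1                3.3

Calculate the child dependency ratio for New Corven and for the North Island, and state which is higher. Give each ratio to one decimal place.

New Corven: 4.9 / 25.7 × 100 = 19.1
the North Island: 8.7 / 22.1 × 100 = 39.4

New Corven: 19.1
the North Island: 39.4
Higher: the North Island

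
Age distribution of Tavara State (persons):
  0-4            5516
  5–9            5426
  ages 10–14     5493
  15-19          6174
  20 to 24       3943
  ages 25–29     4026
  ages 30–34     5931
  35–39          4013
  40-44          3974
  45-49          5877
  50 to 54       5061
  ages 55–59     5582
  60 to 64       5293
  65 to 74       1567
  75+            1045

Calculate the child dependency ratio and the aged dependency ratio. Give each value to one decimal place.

0–14: 5516 + 5426 + 5493 = 16435
15–64: 6174 + 3943 + 4026 + 5931 + 4013 + 3974 + 5877 + 5061 + 5582 + 5293 = 49874
65+: 1567 + 1045 = 2612
Youth dependency ratio = 16435 / 49874 × 100 = 33.0
Old-age dependency ratio = 2612 / 49874 × 100 = 5.2

Youth dependency ratio: 33.0
Old-age dependency ratio: 5.2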